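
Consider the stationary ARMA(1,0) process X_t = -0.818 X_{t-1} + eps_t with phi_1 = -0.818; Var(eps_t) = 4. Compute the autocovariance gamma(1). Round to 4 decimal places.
\gamma(1) = -9.8889

Multiply the model equation by X_{t-k} and take expectations. With theta_0 = psi_0 = 1 and psi_j the MA(infinity) weights, this gives
  gamma(k) - sum_i phi_i gamma(k-i) = c_k,
  c_k = sigma^2 * sum_{j=k..q} theta_j psi_{j-k}   (c_k = 0 for k > q),
using gamma(-m) = gamma(m).
Pure AR (q = 0): c_0 = sigma^2 = 4, c_k = 0 for k >= 1.
Equations for k = 0 and k = 1 (AR order 1):
  gamma(0) = phi_1 gamma(1) + c_0
  gamma(1) = phi_1 gamma(0) + c_1
Substituting the second into the first: gamma(0) (1 - phi_1^2) = c_0 + phi_1 c_1, so
  gamma(0) = c_0 / (1 - phi_1^2) = 4 / (1 - (-0.818)^2) = 4 / 0.330876 = 12.089121.
  gamma(1) = phi_1 gamma(0) = (-0.818)(12.089121) = -9.888901.
Therefore gamma(1) = -9.8889 (to 4 decimal places).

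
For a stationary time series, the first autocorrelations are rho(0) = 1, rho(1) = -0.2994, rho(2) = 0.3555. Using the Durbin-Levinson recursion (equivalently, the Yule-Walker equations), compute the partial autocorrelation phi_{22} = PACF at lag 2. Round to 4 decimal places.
\phi_{22} = 0.2920

The PACF at lag k is phi_{kk}, the last component of the solution
to the Yule-Walker system G_k phi = r_k where
  (G_k)_{ij} = rho(|i - j|), (r_k)_i = rho(i), i,j = 1..k.
Equivalently, Durbin-Levinson gives phi_{kk} iteratively:
  phi_{11} = rho(1)
  phi_{kk} = [rho(k) - sum_{j=1..k-1} phi_{k-1,j} rho(k-j)]
            / [1 - sum_{j=1..k-1} phi_{k-1,j} rho(j)],
  phi_{k,j} = phi_{k-1,j} - phi_{kk} phi_{k-1,k-j},  j = 1..k-1.
Step k = 1:
  phi_11 = rho(1) = -0.2994.
Step k = 2:
  phi_22 = [rho(2) - phi_11 rho(1)] / [1 - phi_11 rho(1)] = [0.3555 - (-0.2994)(-0.2994)] / [1 - (-0.2994)(-0.2994)]
         = 0.26585964 / 0.91035964 = 0.292.
Therefore phi_{22} = 0.2920.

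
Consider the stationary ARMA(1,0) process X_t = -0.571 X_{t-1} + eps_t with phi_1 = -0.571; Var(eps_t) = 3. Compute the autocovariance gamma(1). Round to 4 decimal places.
\gamma(1) = -2.5417

Multiply the model equation by X_{t-k} and take expectations. With theta_0 = psi_0 = 1 and psi_j the MA(infinity) weights, this gives
  gamma(k) - sum_i phi_i gamma(k-i) = c_k,
  c_k = sigma^2 * sum_{j=k..q} theta_j psi_{j-k}   (c_k = 0 for k > q),
using gamma(-m) = gamma(m).
Pure AR (q = 0): c_0 = sigma^2 = 3, c_k = 0 for k >= 1.
Equations for k = 0 and k = 1 (AR order 1):
  gamma(0) = phi_1 gamma(1) + c_0
  gamma(1) = phi_1 gamma(0) + c_1
Substituting the second into the first: gamma(0) (1 - phi_1^2) = c_0 + phi_1 c_1, so
  gamma(0) = c_0 / (1 - phi_1^2) = 3 / (1 - (-0.571)^2) = 3 / 0.673959 = 4.451309.
  gamma(1) = phi_1 gamma(0) = (-0.571)(4.451309) = -2.541698.
Therefore gamma(1) = -2.5417 (to 4 decimal places).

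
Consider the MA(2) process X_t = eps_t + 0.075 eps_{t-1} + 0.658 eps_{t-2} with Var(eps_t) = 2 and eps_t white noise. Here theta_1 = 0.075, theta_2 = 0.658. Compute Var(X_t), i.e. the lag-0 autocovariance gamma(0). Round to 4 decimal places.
\gamma(0) = 2.8772

For an MA(q) process X_t = eps_t + sum_i theta_i eps_{t-i} with
Var(eps_t) = sigma^2, the variance is
  gamma(0) = sigma^2 * (1 + sum_i theta_i^2).
  sum_i theta_i^2 = (0.075)^2 + (0.658)^2 = 0.005625 + 0.432964 = 0.438589.
  gamma(0) = 2 * (1 + 0.438589) = 2 * 1.438589 = 2.877178, which rounds to 2.8772.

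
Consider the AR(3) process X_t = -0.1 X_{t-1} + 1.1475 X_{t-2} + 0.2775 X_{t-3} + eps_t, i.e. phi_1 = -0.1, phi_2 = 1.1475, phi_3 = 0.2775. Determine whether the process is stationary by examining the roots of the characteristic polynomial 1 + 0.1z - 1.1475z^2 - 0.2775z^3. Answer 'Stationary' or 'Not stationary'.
\text{Not stationary}

The AR(p) characteristic polynomial is P(z) = 1 + 0.1z - 1.1475z^2 - 0.2775z^3.
Stationarity requires all roots to lie outside the unit circle, i.e. |z| > 1 for every root.
Degree 3: look for a simple real root z0 first, then factor out (1 - z/z0) and solve the remaining quadratic.
Testing z0 = -4: P(-4) = 1 + (0.1)(-4) + (-1.1475)(-4)^2 + (-0.2775)(-4)^3
  = 1 + (-0.4) + (-18.36) + (17.76) = 0.  So z_0 = -4 is a root, |z_0| = 4.
Divide out the factor (1 + 0.25 z) = (1 - z/z0) (since 1/z0 = -0.25):
  P(z) = (1 + 0.25 z)(1 + (-0.15) z + (-1.11) z^2)
  [check: z-coef -0.15 - (-0.25) = 0.1; z^2-coef -1.11 - (-0.25)(-0.15) = -1.1475; z^3-coef -(-0.25)(-1.11) = -0.2775.]
Remaining roots from the quadratic factor 1 + (-0.15) z + (-1.11) z^2:
  Set 1 + (-0.15) z + (-1.11) z^2 = 0, i.e. a z^2 + b z + c = 0 with a = -1.11, b = -0.15, c = 1.
  Discriminant D = b^2 - 4ac = (-0.15)^2 - 4*(-1.11)*1 = 0.0225 - (-4.44) = 4.4625.
  D >= 0, so the roots are real: z = (-b +/- sqrt(D)) / (2a) = (0.15 +/- 2.112463) / (-2.22).
    z_1 = (0.15 + 2.112463) / (-2.22) = -1.0191,   |z_1| = 1.0191.
    z_2 = (0.15 - 2.112463) / (-2.22) = 0.884,   |z_2| = 0.884.
Moduli of all roots: 4.0000, 1.0191, 0.8840.
All moduli strictly greater than 1? No.
Verdict: Not stationary.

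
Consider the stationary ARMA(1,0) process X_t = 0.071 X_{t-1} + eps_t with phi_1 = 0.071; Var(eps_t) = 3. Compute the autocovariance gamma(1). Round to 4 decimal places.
\gamma(1) = 0.2141

Multiply the model equation by X_{t-k} and take expectations. With theta_0 = psi_0 = 1 and psi_j the MA(infinity) weights, this gives
  gamma(k) - sum_i phi_i gamma(k-i) = c_k,
  c_k = sigma^2 * sum_{j=k..q} theta_j psi_{j-k}   (c_k = 0 for k > q),
using gamma(-m) = gamma(m).
Pure AR (q = 0): c_0 = sigma^2 = 3, c_k = 0 for k >= 1.
Equations for k = 0 and k = 1 (AR order 1):
  gamma(0) = phi_1 gamma(1) + c_0
  gamma(1) = phi_1 gamma(0) + c_1
Substituting the second into the first: gamma(0) (1 - phi_1^2) = c_0 + phi_1 c_1, so
  gamma(0) = c_0 / (1 - phi_1^2) = 3 / (1 - (0.071)^2) = 3 / 0.994959 = 3.0152.
  gamma(1) = phi_1 gamma(0) = (0.071)(3.0152) = 0.214079.
Therefore gamma(1) = 0.2141 (to 4 decimal places).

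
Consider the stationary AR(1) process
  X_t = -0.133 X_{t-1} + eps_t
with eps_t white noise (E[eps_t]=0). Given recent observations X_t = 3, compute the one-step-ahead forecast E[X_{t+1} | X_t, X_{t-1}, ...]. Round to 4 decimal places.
E[X_{t+1} \mid \mathcal F_t] = -0.3990

For an AR(p) model X_t = c + sum_i phi_i X_{t-i} + eps_t, the
one-step-ahead conditional mean is
  E[X_{t+1} | X_t, ...] = c + sum_i phi_i X_{t+1-i}.
Substitute known values:
  E[X_{t+1} | ...] = (-0.133) * (3)
                   = -0.3990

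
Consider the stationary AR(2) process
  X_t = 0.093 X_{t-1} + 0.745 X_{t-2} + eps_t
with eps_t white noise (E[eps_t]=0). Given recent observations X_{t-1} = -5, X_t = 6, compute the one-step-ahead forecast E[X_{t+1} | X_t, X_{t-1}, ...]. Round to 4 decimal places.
E[X_{t+1} \mid \mathcal F_t] = -3.1670

For an AR(p) model X_t = c + sum_i phi_i X_{t-i} + eps_t, the
one-step-ahead conditional mean is
  E[X_{t+1} | X_t, ...] = c + sum_i phi_i X_{t+1-i}.
Substitute known values:
  E[X_{t+1} | ...] = (0.093) * (6) + (0.745) * (-5)
                   = -3.1670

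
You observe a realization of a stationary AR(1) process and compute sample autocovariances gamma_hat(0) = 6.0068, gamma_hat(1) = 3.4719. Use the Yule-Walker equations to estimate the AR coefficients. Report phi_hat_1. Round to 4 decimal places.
\hat\phi_{1} = 0.5780

The Yule-Walker equations for an AR(p) process read, in matrix form,
  Gamma_p phi = r_p,   with   (Gamma_p)_{ij} = gamma(|i - j|),
                       (r_p)_i = gamma(i),   i,j = 1..p.
Substitute the sample gammas (Toeplitz matrix and right-hand side of size 1):
  Gamma_p = [[6.0068]]
  r_p     = [3.4719]
With p = 1 this is the single equation gamma(0) phi_1 = gamma(1):
  phi_hat_1 = gamma(1) / gamma(0) = 3.4719 / 6.0068 = 0.5780.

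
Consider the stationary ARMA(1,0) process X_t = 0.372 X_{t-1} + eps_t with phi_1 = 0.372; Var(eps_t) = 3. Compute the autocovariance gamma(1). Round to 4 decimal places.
\gamma(1) = 1.2952

Multiply the model equation by X_{t-k} and take expectations. With theta_0 = psi_0 = 1 and psi_j the MA(infinity) weights, this gives
  gamma(k) - sum_i phi_i gamma(k-i) = c_k,
  c_k = sigma^2 * sum_{j=k..q} theta_j psi_{j-k}   (c_k = 0 for k > q),
using gamma(-m) = gamma(m).
Pure AR (q = 0): c_0 = sigma^2 = 3, c_k = 0 for k >= 1.
Equations for k = 0 and k = 1 (AR order 1):
  gamma(0) = phi_1 gamma(1) + c_0
  gamma(1) = phi_1 gamma(0) + c_1
Substituting the second into the first: gamma(0) (1 - phi_1^2) = c_0 + phi_1 c_1, so
  gamma(0) = c_0 / (1 - phi_1^2) = 3 / (1 - (0.372)^2) = 3 / 0.861616 = 3.481829.
  gamma(1) = phi_1 gamma(0) = (0.372)(3.481829) = 1.295241.
Therefore gamma(1) = 1.2952 (to 4 decimal places).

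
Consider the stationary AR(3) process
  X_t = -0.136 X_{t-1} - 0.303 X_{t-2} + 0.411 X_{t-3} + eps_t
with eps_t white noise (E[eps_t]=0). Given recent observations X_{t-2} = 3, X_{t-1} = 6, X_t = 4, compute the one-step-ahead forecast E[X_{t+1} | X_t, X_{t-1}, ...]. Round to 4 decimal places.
E[X_{t+1} \mid \mathcal F_t] = -1.1290

For an AR(p) model X_t = c + sum_i phi_i X_{t-i} + eps_t, the
one-step-ahead conditional mean is
  E[X_{t+1} | X_t, ...] = c + sum_i phi_i X_{t+1-i}.
Substitute known values:
  E[X_{t+1} | ...] = (-0.136) * (4) + (-0.303) * (6) + (0.411) * (3)
                   = -1.1290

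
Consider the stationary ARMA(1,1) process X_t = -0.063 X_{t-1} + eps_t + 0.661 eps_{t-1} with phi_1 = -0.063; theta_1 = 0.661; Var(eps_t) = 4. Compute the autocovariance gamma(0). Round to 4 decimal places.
\gamma(0) = 5.4361

Multiply the model equation by X_{t-k} and take expectations. With theta_0 = psi_0 = 1 and psi_j the MA(infinity) weights, this gives
  gamma(k) - sum_i phi_i gamma(k-i) = c_k,
  c_k = sigma^2 * sum_{j=k..q} theta_j psi_{j-k}   (c_k = 0 for k > q),
using gamma(-m) = gamma(m).
psi-weights needed (psi_j = theta_j + sum_i phi_i psi_{j-i}):
  psi_1 = theta_1 + phi_1 = 0.661 + (-0.063) = 0.598
Right-hand sides:
  c_0 = sigma^2 (1 + theta_1 psi_1) = 4 * (1 + (0.661)(0.598)) = 4 * 1.395278 = 5.581112
  c_1 = sigma^2 theta_1 = 4 * (0.661) = 2.644
  c_2 = 0
Equations for k = 0 and k = 1 (AR order 1):
  gamma(0) = phi_1 gamma(1) + c_0
  gamma(1) = phi_1 gamma(0) + c_1
Substituting the second into the first: gamma(0) (1 - phi_1^2) = c_0 + phi_1 c_1, so
  gamma(0) = (c_0 + phi_1 c_1) / (1 - phi_1^2) = (5.581112 + (-0.063)(2.644)) / (1 - (-0.063)^2) = 5.41454 / 0.996031 = 5.436116.
Therefore gamma(0) = 5.4361 (to 4 decimal places).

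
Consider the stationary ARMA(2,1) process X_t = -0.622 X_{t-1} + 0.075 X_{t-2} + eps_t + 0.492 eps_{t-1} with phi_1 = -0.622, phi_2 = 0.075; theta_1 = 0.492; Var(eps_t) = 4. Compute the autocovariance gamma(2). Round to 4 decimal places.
\gamma(2) = 0.7787

Multiply the model equation by X_{t-k} and take expectations. With theta_0 = psi_0 = 1 and psi_j the MA(infinity) weights, this gives
  gamma(k) - sum_i phi_i gamma(k-i) = c_k,
  c_k = sigma^2 * sum_{j=k..q} theta_j psi_{j-k}   (c_k = 0 for k > q),
using gamma(-m) = gamma(m).
psi-weights needed (psi_j = theta_j + sum_i phi_i psi_{j-i}):
  psi_1 = theta_1 + phi_1 = 0.492 + (-0.622) = -0.13
Right-hand sides:
  c_0 = sigma^2 (1 + theta_1 psi_1) = 4 * (1 + (0.492)(-0.13)) = 4 * 0.93604 = 3.74416
  c_1 = sigma^2 theta_1 = 4 * (0.492) = 1.968
  c_2 = 0
Equations for k = 0, 1, 2 (AR order 2, c_2 = 0):
  (E0) gamma(0) = phi_1 gamma(1) + phi_2 gamma(2) + c_0
  (E1) gamma(1) = phi_1 gamma(0) + phi_2 gamma(1) + c_1
  (E2) gamma(2) = phi_1 gamma(1) + phi_2 gamma(0)
From (E1): gamma(1) = A gamma(0) + B with
  A = phi_1 / (1 - phi_2) = -0.622 / 0.925 = -0.672432,   B = c_1 / (1 - phi_2) = 1.968 / 0.925 = 2.127568.
Insert (E2) into (E0): gamma(0) (1 - phi_2^2) = phi_1 (1 + phi_2) gamma(1) + c_0.
  phi_1 (1 + phi_2) = (-0.622)(1.075) = -0.66865,   1 - phi_2^2 = 0.994375.
Replace gamma(1) by A gamma(0) + B and collect gamma(0):
  gamma(0) [0.994375 - (-0.66865)(-0.672432)] = (-0.66865)(2.127568) + 3.74416
  gamma(0) * 0.544753 = 2.321562
  gamma(0) = 2.321562 / 0.544753 = 4.261678.
  gamma(1) = A gamma(0) + B = (-0.672432)(4.261678) + (2.127568) = -0.738123.
  gamma(2) = phi_1 gamma(1) + phi_2 gamma(0) = (-0.622)(-0.738123) + (0.075)(4.261678) = 0.778738.
Therefore gamma(2) = 0.7787 (to 4 decimal places).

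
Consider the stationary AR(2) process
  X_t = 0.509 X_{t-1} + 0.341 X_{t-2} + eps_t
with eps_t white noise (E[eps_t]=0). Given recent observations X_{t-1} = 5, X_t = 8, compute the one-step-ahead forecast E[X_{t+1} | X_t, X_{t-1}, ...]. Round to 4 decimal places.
E[X_{t+1} \mid \mathcal F_t] = 5.7770

For an AR(p) model X_t = c + sum_i phi_i X_{t-i} + eps_t, the
one-step-ahead conditional mean is
  E[X_{t+1} | X_t, ...] = c + sum_i phi_i X_{t+1-i}.
Substitute known values:
  E[X_{t+1} | ...] = (0.509) * (8) + (0.341) * (5)
                   = 5.7770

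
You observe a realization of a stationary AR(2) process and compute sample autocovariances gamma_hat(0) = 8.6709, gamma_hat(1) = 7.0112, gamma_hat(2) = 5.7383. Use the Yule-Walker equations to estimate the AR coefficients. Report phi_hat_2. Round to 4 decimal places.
\hat\phi_{2} = 0.0230

The Yule-Walker equations for an AR(p) process read, in matrix form,
  Gamma_p phi = r_p,   with   (Gamma_p)_{ij} = gamma(|i - j|),
                       (r_p)_i = gamma(i),   i,j = 1..p.
Substitute the sample gammas (Toeplitz matrix and right-hand side of size 2):
  Gamma_p = [[8.6709, 7.0112], [7.0112, 8.6709]]
  r_p     = [7.0112, 5.7383]
Written out:
  8.6709 phi_1 + 7.0112 phi_2 = 7.0112
  7.0112 phi_1 + 8.6709 phi_2 = 5.7383
Solve by Cramer's rule:
  det = gamma(0)^2 - gamma(1)^2 = (8.6709)^2 - (7.0112)^2 = 75.18450681 - 49.15692544 = 26.02758137
  phi_hat_1 = [gamma(1) gamma(0) - gamma(1) gamma(2)] / det = [(7.0112)(8.6709) - (7.0112)(5.7383)] / 26.02758137 = 20.56104512 / 26.02758137 = 0.79
  phi_hat_2 = [gamma(0) gamma(2) - gamma(1)^2] / det = [(8.6709)(5.7383) - (7.0112)^2] / 26.02758137 = 0.59930003 / 26.02758137 = 0.023
So phi_hat = [0.7900, 0.0230].
Therefore phi_hat_2 = 0.0230.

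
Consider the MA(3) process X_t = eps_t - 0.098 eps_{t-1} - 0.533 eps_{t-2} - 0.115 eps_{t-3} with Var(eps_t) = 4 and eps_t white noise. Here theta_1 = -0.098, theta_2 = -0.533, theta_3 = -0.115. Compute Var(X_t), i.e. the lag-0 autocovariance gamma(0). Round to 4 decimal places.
\gamma(0) = 5.2277

For an MA(q) process X_t = eps_t + sum_i theta_i eps_{t-i} with
Var(eps_t) = sigma^2, the variance is
  gamma(0) = sigma^2 * (1 + sum_i theta_i^2).
  sum_i theta_i^2 = (-0.098)^2 + (-0.533)^2 + (-0.115)^2 = 0.009604 + 0.284089 + 0.013225 = 0.306918.
  gamma(0) = 4 * (1 + 0.306918) = 4 * 1.306918 = 5.227672, which rounds to 5.2277.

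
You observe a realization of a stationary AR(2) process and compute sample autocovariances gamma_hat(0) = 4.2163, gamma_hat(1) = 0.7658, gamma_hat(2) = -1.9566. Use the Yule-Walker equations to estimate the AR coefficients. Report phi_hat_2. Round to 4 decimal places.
\hat\phi_{2} = -0.5140

The Yule-Walker equations for an AR(p) process read, in matrix form,
  Gamma_p phi = r_p,   with   (Gamma_p)_{ij} = gamma(|i - j|),
                       (r_p)_i = gamma(i),   i,j = 1..p.
Substitute the sample gammas (Toeplitz matrix and right-hand side of size 2):
  Gamma_p = [[4.2163, 0.7658], [0.7658, 4.2163]]
  r_p     = [0.7658, -1.9566]
Written out:
  4.2163 phi_1 + 0.7658 phi_2 = 0.7658
  0.7658 phi_1 + 4.2163 phi_2 = -1.9566
Solve by Cramer's rule:
  det = gamma(0)^2 - gamma(1)^2 = (4.2163)^2 - (0.7658)^2 = 17.77718569 - 0.58644964 = 17.19073605
  phi_hat_1 = [gamma(1) gamma(0) - gamma(1) gamma(2)] / det = [(0.7658)(4.2163) - (0.7658)(-1.9566)] / 17.19073605 = 4.72720682 / 17.19073605 = 0.275
  phi_hat_2 = [gamma(0) gamma(2) - gamma(1)^2] / det = [(4.2163)(-1.9566) - (0.7658)^2] / 17.19073605 = -8.83606222 / 17.19073605 = -0.514
So phi_hat = [0.2750, -0.5140].
Therefore phi_hat_2 = -0.5140.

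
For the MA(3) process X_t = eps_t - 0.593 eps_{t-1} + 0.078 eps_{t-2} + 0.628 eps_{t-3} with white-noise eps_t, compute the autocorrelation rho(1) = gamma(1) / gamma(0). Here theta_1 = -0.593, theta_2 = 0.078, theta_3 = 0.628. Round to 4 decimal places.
\rho(1) = -0.3369

For an MA(q) process with theta_0 = 1, the autocovariance is
  gamma(k) = sigma^2 * sum_{i=0..q-k} theta_i * theta_{i+k},
and rho(k) = gamma(k) / gamma(0). Sigma^2 cancels.
  numerator   = (1)*(-0.593) + (-0.593)*(0.078) + (0.078)*(0.628) = -0.59027.
  denominator = (1)^2 + (-0.593)^2 + (0.078)^2 + (0.628)^2 = 1.752117.
  rho(1) = -0.59027 / 1.752117 = -0.3369.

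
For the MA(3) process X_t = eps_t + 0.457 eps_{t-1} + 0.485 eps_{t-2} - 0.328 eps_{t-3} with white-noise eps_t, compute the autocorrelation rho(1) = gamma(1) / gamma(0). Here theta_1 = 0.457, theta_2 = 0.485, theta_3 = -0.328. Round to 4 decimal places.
\rho(1) = 0.3348

For an MA(q) process with theta_0 = 1, the autocovariance is
  gamma(k) = sigma^2 * sum_{i=0..q-k} theta_i * theta_{i+k},
and rho(k) = gamma(k) / gamma(0). Sigma^2 cancels.
  numerator   = (1)*(0.457) + (0.457)*(0.485) + (0.485)*(-0.328) = 0.519565.
  denominator = (1)^2 + (0.457)^2 + (0.485)^2 + (-0.328)^2 = 1.551658.
  rho(1) = 0.519565 / 1.551658 = 0.3348.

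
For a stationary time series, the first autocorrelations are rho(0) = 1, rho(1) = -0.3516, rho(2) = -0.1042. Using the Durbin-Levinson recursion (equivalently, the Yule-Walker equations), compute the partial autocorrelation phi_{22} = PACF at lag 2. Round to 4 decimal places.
\phi_{22} = -0.2600

The PACF at lag k is phi_{kk}, the last component of the solution
to the Yule-Walker system G_k phi = r_k where
  (G_k)_{ij} = rho(|i - j|), (r_k)_i = rho(i), i,j = 1..k.
Equivalently, Durbin-Levinson gives phi_{kk} iteratively:
  phi_{11} = rho(1)
  phi_{kk} = [rho(k) - sum_{j=1..k-1} phi_{k-1,j} rho(k-j)]
            / [1 - sum_{j=1..k-1} phi_{k-1,j} rho(j)],
  phi_{k,j} = phi_{k-1,j} - phi_{kk} phi_{k-1,k-j},  j = 1..k-1.
Step k = 1:
  phi_11 = rho(1) = -0.3516.
Step k = 2:
  phi_22 = [rho(2) - phi_11 rho(1)] / [1 - phi_11 rho(1)] = [-0.1042 - (-0.3516)(-0.3516)] / [1 - (-0.3516)(-0.3516)]
         = -0.22782256 / 0.87637744 = -0.26.
Therefore phi_{22} = -0.2600.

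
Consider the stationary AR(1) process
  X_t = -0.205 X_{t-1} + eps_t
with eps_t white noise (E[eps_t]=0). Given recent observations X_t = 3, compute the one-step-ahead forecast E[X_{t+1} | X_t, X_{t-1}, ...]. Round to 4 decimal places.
E[X_{t+1} \mid \mathcal F_t] = -0.6150

For an AR(p) model X_t = c + sum_i phi_i X_{t-i} + eps_t, the
one-step-ahead conditional mean is
  E[X_{t+1} | X_t, ...] = c + sum_i phi_i X_{t+1-i}.
Substitute known values:
  E[X_{t+1} | ...] = (-0.205) * (3)
                   = -0.6150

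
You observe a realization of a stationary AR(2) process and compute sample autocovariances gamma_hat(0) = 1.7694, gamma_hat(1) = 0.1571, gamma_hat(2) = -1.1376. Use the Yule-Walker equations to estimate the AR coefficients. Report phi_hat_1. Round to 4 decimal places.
\hat\phi_{1} = 0.1470

The Yule-Walker equations for an AR(p) process read, in matrix form,
  Gamma_p phi = r_p,   with   (Gamma_p)_{ij} = gamma(|i - j|),
                       (r_p)_i = gamma(i),   i,j = 1..p.
Substitute the sample gammas (Toeplitz matrix and right-hand side of size 2):
  Gamma_p = [[1.7694, 0.1571], [0.1571, 1.7694]]
  r_p     = [0.1571, -1.1376]
Written out:
  1.7694 phi_1 + 0.1571 phi_2 = 0.1571
  0.1571 phi_1 + 1.7694 phi_2 = -1.1376
Solve by Cramer's rule:
  det = gamma(0)^2 - gamma(1)^2 = (1.7694)^2 - (0.1571)^2 = 3.13077636 - 0.02468041 = 3.10609595
  phi_hat_1 = [gamma(1) gamma(0) - gamma(1) gamma(2)] / det = [(0.1571)(1.7694) - (0.1571)(-1.1376)] / 3.10609595 = 0.4566897 / 3.10609595 = 0.147
  phi_hat_2 = [gamma(0) gamma(2) - gamma(1)^2] / det = [(1.7694)(-1.1376) - (0.1571)^2] / 3.10609595 = -2.03754985 / 3.10609595 = -0.656
So phi_hat = [0.1470, -0.6560].
Therefore phi_hat_1 = 0.1470.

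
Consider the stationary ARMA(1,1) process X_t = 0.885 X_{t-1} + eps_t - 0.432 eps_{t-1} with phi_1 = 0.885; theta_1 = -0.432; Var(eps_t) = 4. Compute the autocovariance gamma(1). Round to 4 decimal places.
\gamma(1) = 5.1631

Multiply the model equation by X_{t-k} and take expectations. With theta_0 = psi_0 = 1 and psi_j the MA(infinity) weights, this gives
  gamma(k) - sum_i phi_i gamma(k-i) = c_k,
  c_k = sigma^2 * sum_{j=k..q} theta_j psi_{j-k}   (c_k = 0 for k > q),
using gamma(-m) = gamma(m).
psi-weights needed (psi_j = theta_j + sum_i phi_i psi_{j-i}):
  psi_1 = theta_1 + phi_1 = -0.432 + (0.885) = 0.453
Right-hand sides:
  c_0 = sigma^2 (1 + theta_1 psi_1) = 4 * (1 + (-0.432)(0.453)) = 4 * 0.804304 = 3.217216
  c_1 = sigma^2 theta_1 = 4 * (-0.432) = -1.728
  c_2 = 0
Equations for k = 0 and k = 1 (AR order 1):
  gamma(0) = phi_1 gamma(1) + c_0
  gamma(1) = phi_1 gamma(0) + c_1
Substituting the second into the first: gamma(0) (1 - phi_1^2) = c_0 + phi_1 c_1, so
  gamma(0) = (c_0 + phi_1 c_1) / (1 - phi_1^2) = (3.217216 + (0.885)(-1.728)) / (1 - (0.885)^2) = 1.687936 / 0.216775 = 7.786581.
  gamma(1) = phi_1 gamma(0) + c_1 = (0.885)(7.786581) + (-1.728) = 5.163124.
Therefore gamma(1) = 5.1631 (to 4 decimal places).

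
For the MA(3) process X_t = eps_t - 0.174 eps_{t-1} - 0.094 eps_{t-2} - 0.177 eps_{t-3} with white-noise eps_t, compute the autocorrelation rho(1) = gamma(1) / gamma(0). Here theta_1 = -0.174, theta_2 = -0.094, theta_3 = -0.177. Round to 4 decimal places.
\rho(1) = -0.1317

For an MA(q) process with theta_0 = 1, the autocovariance is
  gamma(k) = sigma^2 * sum_{i=0..q-k} theta_i * theta_{i+k},
and rho(k) = gamma(k) / gamma(0). Sigma^2 cancels.
  numerator   = (1)*(-0.174) + (-0.174)*(-0.094) + (-0.094)*(-0.177) = -0.141006.
  denominator = (1)^2 + (-0.174)^2 + (-0.094)^2 + (-0.177)^2 = 1.070441.
  rho(1) = -0.141006 / 1.070441 = -0.1317.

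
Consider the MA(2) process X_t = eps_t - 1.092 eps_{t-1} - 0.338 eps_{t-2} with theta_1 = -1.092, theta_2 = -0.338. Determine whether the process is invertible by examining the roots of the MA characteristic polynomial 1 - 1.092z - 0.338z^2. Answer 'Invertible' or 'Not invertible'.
\text{Not invertible}

The MA(q) characteristic polynomial is P(z) = 1 - 1.092z - 0.338z^2.
Invertibility requires all roots to lie outside the unit circle, i.e. |z| > 1 for every root.
Set 1 + (-1.092) z + (-0.338) z^2 = 0, i.e. a z^2 + b z + c = 0 with a = -0.338, b = -1.092, c = 1.
Discriminant D = b^2 - 4ac = (-1.092)^2 - 4*(-0.338)*1 = 1.192464 - (-1.352) = 2.544464.
D >= 0, so the roots are real: z = (-b +/- sqrt(D)) / (2a) = (1.092 +/- 1.595138) / (-0.676).
  z_1 = (1.092 + 1.595138) / (-0.676) = -3.9751,   |z_1| = 3.9751.
  z_2 = (1.092 - 1.595138) / (-0.676) = 0.7443,   |z_2| = 0.7443.
Moduli of all roots: 3.9751, 0.7443.
All moduli strictly greater than 1? No.
Verdict: Not invertible.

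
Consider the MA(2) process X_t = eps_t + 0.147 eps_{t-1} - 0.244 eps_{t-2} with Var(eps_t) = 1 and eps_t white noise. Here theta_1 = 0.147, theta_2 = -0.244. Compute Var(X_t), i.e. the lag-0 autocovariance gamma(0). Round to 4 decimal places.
\gamma(0) = 1.0811

For an MA(q) process X_t = eps_t + sum_i theta_i eps_{t-i} with
Var(eps_t) = sigma^2, the variance is
  gamma(0) = sigma^2 * (1 + sum_i theta_i^2).
  sum_i theta_i^2 = (0.147)^2 + (-0.244)^2 = 0.021609 + 0.059536 = 0.081145.
  gamma(0) = 1 * (1 + 0.081145) = 1 * 1.081145 = 1.081145, which rounds to 1.0811.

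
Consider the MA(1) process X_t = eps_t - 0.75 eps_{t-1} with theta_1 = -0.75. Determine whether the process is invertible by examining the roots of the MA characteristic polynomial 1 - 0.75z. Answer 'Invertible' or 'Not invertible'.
\text{Invertible}

The MA(q) characteristic polynomial is P(z) = 1 - 0.75z.
Invertibility requires all roots to lie outside the unit circle, i.e. |z| > 1 for every root.
This is linear in z: 1 + (-0.75) z = 0  =>  z = -1/(-0.75) = 1.333333,  |z| = 1.333333.
Moduli of all roots: 1.3333.
All moduli strictly greater than 1? Yes.
Verdict: Invertible.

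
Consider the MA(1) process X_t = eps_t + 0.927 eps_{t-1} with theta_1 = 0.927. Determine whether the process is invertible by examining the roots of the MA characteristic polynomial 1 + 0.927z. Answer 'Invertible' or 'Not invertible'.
\text{Invertible}

The MA(q) characteristic polynomial is P(z) = 1 + 0.927z.
Invertibility requires all roots to lie outside the unit circle, i.e. |z| > 1 for every root.
This is linear in z: 1 + (0.927) z = 0  =>  z = -1/(0.927) = -1.078749,  |z| = 1.078749.
Moduli of all roots: 1.0787.
All moduli strictly greater than 1? Yes.
Verdict: Invertible.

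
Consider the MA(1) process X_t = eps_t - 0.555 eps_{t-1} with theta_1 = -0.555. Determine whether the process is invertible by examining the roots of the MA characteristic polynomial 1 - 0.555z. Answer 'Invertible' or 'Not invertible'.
\text{Invertible}

The MA(q) characteristic polynomial is P(z) = 1 - 0.555z.
Invertibility requires all roots to lie outside the unit circle, i.e. |z| > 1 for every root.
This is linear in z: 1 + (-0.555) z = 0  =>  z = -1/(-0.555) = 1.801802,  |z| = 1.801802.
Moduli of all roots: 1.8018.
All moduli strictly greater than 1? Yes.
Verdict: Invertible.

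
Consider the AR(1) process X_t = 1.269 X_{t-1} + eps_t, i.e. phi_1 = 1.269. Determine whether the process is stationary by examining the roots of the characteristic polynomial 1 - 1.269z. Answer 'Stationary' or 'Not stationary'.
\text{Not stationary}

The AR(p) characteristic polynomial is P(z) = 1 - 1.269z.
Stationarity requires all roots to lie outside the unit circle, i.e. |z| > 1 for every root.
This is linear in z: 1 + (-1.269) z = 0  =>  z = -1/(-1.269) = 0.788022,  |z| = 0.788022.
Moduli of all roots: 0.7880.
All moduli strictly greater than 1? No.
Verdict: Not stationary.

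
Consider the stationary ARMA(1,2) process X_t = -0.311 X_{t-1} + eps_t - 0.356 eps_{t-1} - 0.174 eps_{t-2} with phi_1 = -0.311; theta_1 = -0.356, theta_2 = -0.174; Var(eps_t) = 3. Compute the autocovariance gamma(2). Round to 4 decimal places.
\gamma(2) = 0.1215

Multiply the model equation by X_{t-k} and take expectations. With theta_0 = psi_0 = 1 and psi_j the MA(infinity) weights, this gives
  gamma(k) - sum_i phi_i gamma(k-i) = c_k,
  c_k = sigma^2 * sum_{j=k..q} theta_j psi_{j-k}   (c_k = 0 for k > q),
using gamma(-m) = gamma(m).
psi-weights needed (psi_j = theta_j + sum_i phi_i psi_{j-i}):
  psi_1 = theta_1 + phi_1 = -0.356 + (-0.311) = -0.667
  psi_2 = theta_2 + phi_1 psi_1 = -0.174 + (-0.311)(-0.667) = 0.033437
Right-hand sides:
  c_0 = sigma^2 (1 + theta_1 psi_1 + theta_2 psi_2) = 3 * (1 + (-0.356)(-0.667) + (-0.174)(0.033437)) = 3 * 1.231634 = 3.694902
  c_1 = sigma^2 (theta_1 + theta_2 psi_1) = 3 * (-0.356 + (-0.174)(-0.667)) = -0.719826
  c_2 = sigma^2 theta_2 = 3 * (-0.174) = -0.522
Equations for k = 0 and k = 1 (AR order 1):
  gamma(0) = phi_1 gamma(1) + c_0
  gamma(1) = phi_1 gamma(0) + c_1
Substituting the second into the first: gamma(0) (1 - phi_1^2) = c_0 + phi_1 c_1, so
  gamma(0) = (c_0 + phi_1 c_1) / (1 - phi_1^2) = (3.694902 + (-0.311)(-0.719826)) / (1 - (-0.311)^2) = 3.918768 / 0.903279 = 4.33838.
  gamma(1) = phi_1 gamma(0) + c_1 = (-0.311)(4.33838) + (-0.719826) = -2.069062.
For k = 2: gamma(2) = phi_1 gamma(1) + c_2
  = (-0.311)(-2.069062) + (-0.522) = 0.121478.
Therefore gamma(2) = 0.1215 (to 4 decimal places).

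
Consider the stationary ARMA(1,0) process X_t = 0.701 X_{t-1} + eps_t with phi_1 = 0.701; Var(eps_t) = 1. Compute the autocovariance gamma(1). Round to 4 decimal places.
\gamma(1) = 1.3783

Multiply the model equation by X_{t-k} and take expectations. With theta_0 = psi_0 = 1 and psi_j the MA(infinity) weights, this gives
  gamma(k) - sum_i phi_i gamma(k-i) = c_k,
  c_k = sigma^2 * sum_{j=k..q} theta_j psi_{j-k}   (c_k = 0 for k > q),
using gamma(-m) = gamma(m).
Pure AR (q = 0): c_0 = sigma^2 = 1, c_k = 0 for k >= 1.
Equations for k = 0 and k = 1 (AR order 1):
  gamma(0) = phi_1 gamma(1) + c_0
  gamma(1) = phi_1 gamma(0) + c_1
Substituting the second into the first: gamma(0) (1 - phi_1^2) = c_0 + phi_1 c_1, so
  gamma(0) = c_0 / (1 - phi_1^2) = 1 / (1 - (0.701)^2) = 1 / 0.508599 = 1.966186.
  gamma(1) = phi_1 gamma(0) = (0.701)(1.966186) = 1.378296.
Therefore gamma(1) = 1.3783 (to 4 decimal places).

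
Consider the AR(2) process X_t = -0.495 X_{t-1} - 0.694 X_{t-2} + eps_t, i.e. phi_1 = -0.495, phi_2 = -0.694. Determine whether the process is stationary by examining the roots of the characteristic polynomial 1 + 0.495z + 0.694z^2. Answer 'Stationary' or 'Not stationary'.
\text{Stationary}

The AR(p) characteristic polynomial is P(z) = 1 + 0.495z + 0.694z^2.
Stationarity requires all roots to lie outside the unit circle, i.e. |z| > 1 for every root.
Set 1 + (0.495) z + (0.694) z^2 = 0, i.e. a z^2 + b z + c = 0 with a = 0.694, b = 0.495, c = 1.
Discriminant D = b^2 - 4ac = (0.495)^2 - 4*(0.694)*1 = 0.245025 - (2.776) = -2.530975.
D < 0, so the roots are the complex-conjugate pair z = (-b +/- i sqrt(-D)) / (2a) = -0.3566 +/- 1.1462i.
For a conjugate pair |z|^2 = z * conj(z) = (product of roots) = c/a = 1/(0.694) = 1.440922, so |z| = sqrt(1.440922) = 1.2004 for both roots.
Moduli of all roots: 1.2004, 1.2004.
All moduli strictly greater than 1? Yes.
Verdict: Stationary.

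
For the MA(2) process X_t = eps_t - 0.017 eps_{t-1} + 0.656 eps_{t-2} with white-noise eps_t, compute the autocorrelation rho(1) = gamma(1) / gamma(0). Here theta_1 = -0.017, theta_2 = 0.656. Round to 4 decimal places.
\rho(1) = -0.0197

For an MA(q) process with theta_0 = 1, the autocovariance is
  gamma(k) = sigma^2 * sum_{i=0..q-k} theta_i * theta_{i+k},
and rho(k) = gamma(k) / gamma(0). Sigma^2 cancels.
  numerator   = (1)*(-0.017) + (-0.017)*(0.656) = -0.028152.
  denominator = (1)^2 + (-0.017)^2 + (0.656)^2 = 1.430625.
  rho(1) = -0.028152 / 1.430625 = -0.0197.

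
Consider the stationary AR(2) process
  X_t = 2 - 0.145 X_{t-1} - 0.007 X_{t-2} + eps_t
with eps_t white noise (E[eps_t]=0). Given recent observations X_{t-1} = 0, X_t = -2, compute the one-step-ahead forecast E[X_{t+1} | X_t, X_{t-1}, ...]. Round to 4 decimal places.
E[X_{t+1} \mid \mathcal F_t] = 2.2900

For an AR(p) model X_t = c + sum_i phi_i X_{t-i} + eps_t, the
one-step-ahead conditional mean is
  E[X_{t+1} | X_t, ...] = c + sum_i phi_i X_{t+1-i}.
Substitute known values:
  E[X_{t+1} | ...] = 2 + (-0.145) * (-2) + (-0.007) * (0)
                   = 2.2900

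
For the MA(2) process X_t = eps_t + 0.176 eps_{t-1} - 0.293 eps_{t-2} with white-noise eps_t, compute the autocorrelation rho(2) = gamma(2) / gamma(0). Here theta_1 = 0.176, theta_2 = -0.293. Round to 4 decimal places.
\rho(2) = -0.2624

For an MA(q) process with theta_0 = 1, the autocovariance is
  gamma(k) = sigma^2 * sum_{i=0..q-k} theta_i * theta_{i+k},
and rho(k) = gamma(k) / gamma(0). Sigma^2 cancels.
  numerator   = (1)*(-0.293) = -0.293.
  denominator = (1)^2 + (0.176)^2 + (-0.293)^2 = 1.116825.
  rho(2) = -0.293 / 1.116825 = -0.2624.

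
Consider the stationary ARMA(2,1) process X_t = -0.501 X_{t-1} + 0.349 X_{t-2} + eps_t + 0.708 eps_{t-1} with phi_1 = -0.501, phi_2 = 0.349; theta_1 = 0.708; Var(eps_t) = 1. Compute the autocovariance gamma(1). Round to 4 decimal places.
\gamma(1) = 0.2031

Multiply the model equation by X_{t-k} and take expectations. With theta_0 = psi_0 = 1 and psi_j the MA(infinity) weights, this gives
  gamma(k) - sum_i phi_i gamma(k-i) = c_k,
  c_k = sigma^2 * sum_{j=k..q} theta_j psi_{j-k}   (c_k = 0 for k > q),
using gamma(-m) = gamma(m).
psi-weights needed (psi_j = theta_j + sum_i phi_i psi_{j-i}):
  psi_1 = theta_1 + phi_1 = 0.708 + (-0.501) = 0.207
Right-hand sides:
  c_0 = sigma^2 (1 + theta_1 psi_1) = 1 * (1 + (0.708)(0.207)) = 1 * 1.146556 = 1.146556
  c_1 = sigma^2 theta_1 = 1 * (0.708) = 0.708
  c_2 = 0
Equations for k = 0, 1, 2 (AR order 2, c_2 = 0):
  (E0) gamma(0) = phi_1 gamma(1) + phi_2 gamma(2) + c_0
  (E1) gamma(1) = phi_1 gamma(0) + phi_2 gamma(1) + c_1
  (E2) gamma(2) = phi_1 gamma(1) + phi_2 gamma(0)
From (E1): gamma(1) = A gamma(0) + B with
  A = phi_1 / (1 - phi_2) = -0.501 / 0.651 = -0.769585,   B = c_1 / (1 - phi_2) = 0.708 / 0.651 = 1.087558.
Insert (E2) into (E0): gamma(0) (1 - phi_2^2) = phi_1 (1 + phi_2) gamma(1) + c_0.
  phi_1 (1 + phi_2) = (-0.501)(1.349) = -0.675849,   1 - phi_2^2 = 0.878199.
Replace gamma(1) by A gamma(0) + B and collect gamma(0):
  gamma(0) [0.878199 - (-0.675849)(-0.769585)] = (-0.675849)(1.087558) + 1.146556
  gamma(0) * 0.358076 = 0.411531
  gamma(0) = 0.411531 / 0.358076 = 1.149286.
  gamma(1) = A gamma(0) + B = (-0.769585)(1.149286) + (1.087558) = 0.203084.
Therefore gamma(1) = 0.2031 (to 4 decimal places).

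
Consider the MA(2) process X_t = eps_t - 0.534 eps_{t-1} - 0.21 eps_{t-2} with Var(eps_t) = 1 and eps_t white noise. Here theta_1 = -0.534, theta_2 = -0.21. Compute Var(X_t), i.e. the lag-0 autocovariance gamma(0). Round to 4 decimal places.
\gamma(0) = 1.3293

For an MA(q) process X_t = eps_t + sum_i theta_i eps_{t-i} with
Var(eps_t) = sigma^2, the variance is
  gamma(0) = sigma^2 * (1 + sum_i theta_i^2).
  sum_i theta_i^2 = (-0.534)^2 + (-0.21)^2 = 0.285156 + 0.0441 = 0.329256.
  gamma(0) = 1 * (1 + 0.329256) = 1 * 1.329256 = 1.329256, which rounds to 1.3293.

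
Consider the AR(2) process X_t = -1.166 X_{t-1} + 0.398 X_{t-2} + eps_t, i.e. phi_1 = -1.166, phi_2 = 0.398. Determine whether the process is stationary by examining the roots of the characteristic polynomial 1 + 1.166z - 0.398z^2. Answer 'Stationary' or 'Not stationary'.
\text{Not stationary}

The AR(p) characteristic polynomial is P(z) = 1 + 1.166z - 0.398z^2.
Stationarity requires all roots to lie outside the unit circle, i.e. |z| > 1 for every root.
Set 1 + (1.166) z + (-0.398) z^2 = 0, i.e. a z^2 + b z + c = 0 with a = -0.398, b = 1.166, c = 1.
Discriminant D = b^2 - 4ac = (1.166)^2 - 4*(-0.398)*1 = 1.359556 - (-1.592) = 2.951556.
D >= 0, so the roots are real: z = (-b +/- sqrt(D)) / (2a) = (-1.166 +/- 1.718009) / (-0.796).
  z_1 = (-1.166 + 1.718009) / (-0.796) = -0.6935,   |z_1| = 0.6935.
  z_2 = (-1.166 - 1.718009) / (-0.796) = 3.6231,   |z_2| = 3.6231.
Moduli of all roots: 0.6935, 3.6231.
All moduli strictly greater than 1? No.
Verdict: Not stationary.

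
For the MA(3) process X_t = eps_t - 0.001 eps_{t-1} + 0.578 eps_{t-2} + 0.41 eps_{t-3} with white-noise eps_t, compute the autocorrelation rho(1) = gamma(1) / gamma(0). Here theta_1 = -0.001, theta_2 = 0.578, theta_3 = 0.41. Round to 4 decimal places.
\rho(1) = 0.1567

For an MA(q) process with theta_0 = 1, the autocovariance is
  gamma(k) = sigma^2 * sum_{i=0..q-k} theta_i * theta_{i+k},
and rho(k) = gamma(k) / gamma(0). Sigma^2 cancels.
  numerator   = (1)*(-0.001) + (-0.001)*(0.578) + (0.578)*(0.41) = 0.235402.
  denominator = (1)^2 + (-0.001)^2 + (0.578)^2 + (0.41)^2 = 1.502185.
  rho(1) = 0.235402 / 1.502185 = 0.1567.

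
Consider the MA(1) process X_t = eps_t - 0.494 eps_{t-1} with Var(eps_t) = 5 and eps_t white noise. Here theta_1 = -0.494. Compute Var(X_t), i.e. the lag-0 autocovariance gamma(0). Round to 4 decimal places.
\gamma(0) = 6.2202

For an MA(q) process X_t = eps_t + sum_i theta_i eps_{t-i} with
Var(eps_t) = sigma^2, the variance is
  gamma(0) = sigma^2 * (1 + sum_i theta_i^2).
  sum_i theta_i^2 = (-0.494)^2 = 0.244036.
  gamma(0) = 5 * (1 + 0.244036) = 5 * 1.244036 = 6.22018, which rounds to 6.2202.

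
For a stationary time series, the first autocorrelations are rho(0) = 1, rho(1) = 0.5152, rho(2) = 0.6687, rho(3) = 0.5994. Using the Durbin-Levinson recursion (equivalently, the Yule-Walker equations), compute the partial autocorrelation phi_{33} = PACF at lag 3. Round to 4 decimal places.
\phi_{33} = 0.3141

The PACF at lag k is phi_{kk}, the last component of the solution
to the Yule-Walker system G_k phi = r_k where
  (G_k)_{ij} = rho(|i - j|), (r_k)_i = rho(i), i,j = 1..k.
Equivalently, Durbin-Levinson gives phi_{kk} iteratively:
  phi_{11} = rho(1)
  phi_{kk} = [rho(k) - sum_{j=1..k-1} phi_{k-1,j} rho(k-j)]
            / [1 - sum_{j=1..k-1} phi_{k-1,j} rho(j)],
  phi_{k,j} = phi_{k-1,j} - phi_{kk} phi_{k-1,k-j},  j = 1..k-1.
Step k = 1:
  phi_11 = rho(1) = 0.5152.
Step k = 2:
  phi_22 = [rho(2) - phi_11 rho(1)] / [1 - phi_11 rho(1)] = [0.6687 - (0.5152)(0.5152)] / [1 - (0.5152)(0.5152)]
         = 0.40326896 / 0.73456896 = 0.548987.
  Update: phi_21 = phi_11 - phi_22 phi_11 = 0.5152 - (0.548987)(0.5152) = 0.232362.
Step k = 3:
  phi_33 = [rho(3) - phi_21 rho(2) - phi_22 rho(1)] / [1 - phi_21 rho(1) - phi_22 rho(2)]
    numerator   = 0.5994 - (0.232362)(0.6687) - (0.548987)(0.5152) = 0.16118146
    denominator = 1 - (0.232362)(0.5152) - (0.548987)(0.6687) = 0.51317946
  phi_33 = 0.16118146 / 0.51317946 = 0.3141.
Therefore phi_{33} = 0.3141.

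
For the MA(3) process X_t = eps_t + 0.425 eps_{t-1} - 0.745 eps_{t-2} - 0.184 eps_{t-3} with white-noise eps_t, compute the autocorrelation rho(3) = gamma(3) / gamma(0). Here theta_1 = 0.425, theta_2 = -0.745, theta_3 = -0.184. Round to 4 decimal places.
\rho(3) = -0.1040

For an MA(q) process with theta_0 = 1, the autocovariance is
  gamma(k) = sigma^2 * sum_{i=0..q-k} theta_i * theta_{i+k},
and rho(k) = gamma(k) / gamma(0). Sigma^2 cancels.
  numerator   = (1)*(-0.184) = -0.184.
  denominator = (1)^2 + (0.425)^2 + (-0.745)^2 + (-0.184)^2 = 1.769506.
  rho(3) = -0.184 / 1.769506 = -0.1040.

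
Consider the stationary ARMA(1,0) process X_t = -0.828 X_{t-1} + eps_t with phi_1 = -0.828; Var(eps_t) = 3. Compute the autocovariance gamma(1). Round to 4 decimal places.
\gamma(1) = -7.9004

Multiply the model equation by X_{t-k} and take expectations. With theta_0 = psi_0 = 1 and psi_j the MA(infinity) weights, this gives
  gamma(k) - sum_i phi_i gamma(k-i) = c_k,
  c_k = sigma^2 * sum_{j=k..q} theta_j psi_{j-k}   (c_k = 0 for k > q),
using gamma(-m) = gamma(m).
Pure AR (q = 0): c_0 = sigma^2 = 3, c_k = 0 for k >= 1.
Equations for k = 0 and k = 1 (AR order 1):
  gamma(0) = phi_1 gamma(1) + c_0
  gamma(1) = phi_1 gamma(0) + c_1
Substituting the second into the first: gamma(0) (1 - phi_1^2) = c_0 + phi_1 c_1, so
  gamma(0) = c_0 / (1 - phi_1^2) = 3 / (1 - (-0.828)^2) = 3 / 0.314416 = 9.541499.
  gamma(1) = phi_1 gamma(0) = (-0.828)(9.541499) = -7.900361.
Therefore gamma(1) = -7.9004 (to 4 decimal places).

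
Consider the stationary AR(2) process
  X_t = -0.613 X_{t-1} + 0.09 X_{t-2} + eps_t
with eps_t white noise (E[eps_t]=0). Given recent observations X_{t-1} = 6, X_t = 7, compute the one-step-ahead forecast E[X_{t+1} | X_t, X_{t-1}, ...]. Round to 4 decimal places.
E[X_{t+1} \mid \mathcal F_t] = -3.7510

For an AR(p) model X_t = c + sum_i phi_i X_{t-i} + eps_t, the
one-step-ahead conditional mean is
  E[X_{t+1} | X_t, ...] = c + sum_i phi_i X_{t+1-i}.
Substitute known values:
  E[X_{t+1} | ...] = (-0.613) * (7) + (0.09) * (6)
                   = -3.7510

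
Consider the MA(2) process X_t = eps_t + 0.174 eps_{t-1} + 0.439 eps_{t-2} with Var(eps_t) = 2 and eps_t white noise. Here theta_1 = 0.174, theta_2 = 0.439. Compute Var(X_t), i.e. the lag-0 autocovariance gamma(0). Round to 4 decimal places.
\gamma(0) = 2.4460

For an MA(q) process X_t = eps_t + sum_i theta_i eps_{t-i} with
Var(eps_t) = sigma^2, the variance is
  gamma(0) = sigma^2 * (1 + sum_i theta_i^2).
  sum_i theta_i^2 = (0.174)^2 + (0.439)^2 = 0.030276 + 0.192721 = 0.222997.
  gamma(0) = 2 * (1 + 0.222997) = 2 * 1.222997 = 2.445994, which rounds to 2.4460.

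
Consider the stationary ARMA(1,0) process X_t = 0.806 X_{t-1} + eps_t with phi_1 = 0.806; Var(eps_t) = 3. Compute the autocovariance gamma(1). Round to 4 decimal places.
\gamma(1) = 6.9014

Multiply the model equation by X_{t-k} and take expectations. With theta_0 = psi_0 = 1 and psi_j the MA(infinity) weights, this gives
  gamma(k) - sum_i phi_i gamma(k-i) = c_k,
  c_k = sigma^2 * sum_{j=k..q} theta_j psi_{j-k}   (c_k = 0 for k > q),
using gamma(-m) = gamma(m).
Pure AR (q = 0): c_0 = sigma^2 = 3, c_k = 0 for k >= 1.
Equations for k = 0 and k = 1 (AR order 1):
  gamma(0) = phi_1 gamma(1) + c_0
  gamma(1) = phi_1 gamma(0) + c_1
Substituting the second into the first: gamma(0) (1 - phi_1^2) = c_0 + phi_1 c_1, so
  gamma(0) = c_0 / (1 - phi_1^2) = 3 / (1 - (0.806)^2) = 3 / 0.350364 = 8.562524.
  gamma(1) = phi_1 gamma(0) = (0.806)(8.562524) = 6.901394.
Therefore gamma(1) = 6.9014 (to 4 decimal places).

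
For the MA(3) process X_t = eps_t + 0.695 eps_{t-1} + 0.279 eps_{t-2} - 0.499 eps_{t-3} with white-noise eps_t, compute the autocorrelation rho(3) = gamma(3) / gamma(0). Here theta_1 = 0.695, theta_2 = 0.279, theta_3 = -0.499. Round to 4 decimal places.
\rho(3) = -0.2757

For an MA(q) process with theta_0 = 1, the autocovariance is
  gamma(k) = sigma^2 * sum_{i=0..q-k} theta_i * theta_{i+k},
and rho(k) = gamma(k) / gamma(0). Sigma^2 cancels.
  numerator   = (1)*(-0.499) = -0.499.
  denominator = (1)^2 + (0.695)^2 + (0.279)^2 + (-0.499)^2 = 1.809867.
  rho(3) = -0.499 / 1.809867 = -0.2757.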